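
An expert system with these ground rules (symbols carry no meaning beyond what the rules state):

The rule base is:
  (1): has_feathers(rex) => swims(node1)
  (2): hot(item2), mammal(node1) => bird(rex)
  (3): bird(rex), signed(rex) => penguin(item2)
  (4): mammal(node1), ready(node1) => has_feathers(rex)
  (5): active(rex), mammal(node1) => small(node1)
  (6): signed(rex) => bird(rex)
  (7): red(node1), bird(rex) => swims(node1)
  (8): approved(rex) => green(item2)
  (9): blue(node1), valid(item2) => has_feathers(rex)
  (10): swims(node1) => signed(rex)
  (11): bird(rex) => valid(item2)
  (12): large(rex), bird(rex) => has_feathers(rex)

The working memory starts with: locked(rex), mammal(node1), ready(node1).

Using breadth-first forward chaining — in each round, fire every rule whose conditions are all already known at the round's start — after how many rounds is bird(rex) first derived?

4

Round 1: (4) [mammal(node1), ready(node1) => has_feathers(rex)]. New: has_feathers(rex).
Round 2: (1) [has_feathers(rex) => swims(node1)]. New: swims(node1).
Round 3: (10) [swims(node1) => signed(rex)]. New: signed(rex).
Round 4: (6) [signed(rex) => bird(rex)]. New: bird(rex).
bird(rex) first appears in round 4.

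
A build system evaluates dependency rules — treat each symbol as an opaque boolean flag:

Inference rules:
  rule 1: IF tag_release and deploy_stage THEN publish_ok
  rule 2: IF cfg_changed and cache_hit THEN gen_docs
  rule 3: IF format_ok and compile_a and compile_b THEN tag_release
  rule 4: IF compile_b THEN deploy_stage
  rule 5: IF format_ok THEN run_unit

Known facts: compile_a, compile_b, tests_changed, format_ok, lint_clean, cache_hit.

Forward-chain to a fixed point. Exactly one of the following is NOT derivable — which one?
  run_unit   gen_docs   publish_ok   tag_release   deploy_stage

Round 1: rule 3 [IF format_ok and compile_a and compile_b THEN tag_release]; rule 4 [IF compile_b THEN deploy_stage]; rule 5 [IF format_ok THEN run_unit]. New: tag_release, deploy_stage, run_unit.
Round 2: rule 1 [IF tag_release and deploy_stage THEN publish_ok]. New: publish_ok.
Derived: publish_ok (round 2), tag_release (round 1), deploy_stage (round 1), run_unit (round 1). gen_docs never appears in any round.

gen_docs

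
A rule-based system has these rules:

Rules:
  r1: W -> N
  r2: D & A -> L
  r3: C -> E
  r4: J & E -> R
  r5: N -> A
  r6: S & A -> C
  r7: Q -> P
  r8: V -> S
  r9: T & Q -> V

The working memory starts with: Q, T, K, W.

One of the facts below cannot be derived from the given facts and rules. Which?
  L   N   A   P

Round 1: r1 [W -> N]; r7 [Q -> P]; r9 [T & Q -> V]. New: N, P, V.
Round 2: r5 [N -> A]; r8 [V -> S]. New: A, S.
Round 3: r6 [S & A -> C]. New: C.
Round 4: r3 [C -> E]. New: E.
Derived: N (round 1), P (round 1), A (round 2). L never appears in any round.

L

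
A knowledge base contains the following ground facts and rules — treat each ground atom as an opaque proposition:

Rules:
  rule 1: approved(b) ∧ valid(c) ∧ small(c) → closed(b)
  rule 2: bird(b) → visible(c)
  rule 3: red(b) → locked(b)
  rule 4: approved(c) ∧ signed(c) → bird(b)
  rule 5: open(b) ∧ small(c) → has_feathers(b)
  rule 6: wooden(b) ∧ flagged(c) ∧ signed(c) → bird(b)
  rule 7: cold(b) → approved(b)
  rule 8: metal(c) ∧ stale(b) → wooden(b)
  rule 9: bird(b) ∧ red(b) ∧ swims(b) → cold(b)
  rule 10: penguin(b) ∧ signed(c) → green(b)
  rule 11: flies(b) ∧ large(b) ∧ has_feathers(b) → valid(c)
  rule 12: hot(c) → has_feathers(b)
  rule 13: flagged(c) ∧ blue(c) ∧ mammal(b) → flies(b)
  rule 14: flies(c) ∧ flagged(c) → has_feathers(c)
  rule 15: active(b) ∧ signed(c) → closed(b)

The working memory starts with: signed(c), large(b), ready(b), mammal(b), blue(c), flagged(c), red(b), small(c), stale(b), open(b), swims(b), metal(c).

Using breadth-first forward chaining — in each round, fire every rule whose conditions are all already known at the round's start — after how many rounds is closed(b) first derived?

[1] rule 3 [red(b) → locked(b)]; rule 5 [open(b) ∧ small(c) → has_feathers(b)]; rule 8 [metal(c) ∧ stale(b) → wooden(b)]; rule 13 [flagged(c) ∧ blue(c) ∧ mammal(b) → flies(b)]. ⇒ new: locked(b), has_feathers(b), wooden(b), flies(b).
[2] rule 6 [wooden(b) ∧ flagged(c) ∧ signed(c) → bird(b)]; rule 11 [flies(b) ∧ large(b) ∧ has_feathers(b) → valid(c)]. ⇒ new: bird(b), valid(c).
[3] rule 2 [bird(b) → visible(c)]; rule 9 [bird(b) ∧ red(b) ∧ swims(b) → cold(b)]. ⇒ new: visible(c), cold(b).
[4] rule 7 [cold(b) → approved(b)]. ⇒ new: approved(b).
[5] rule 1 [approved(b) ∧ valid(c) ∧ small(c) → closed(b)]. ⇒ new: closed(b).
closed(b) first appears in round 5.

5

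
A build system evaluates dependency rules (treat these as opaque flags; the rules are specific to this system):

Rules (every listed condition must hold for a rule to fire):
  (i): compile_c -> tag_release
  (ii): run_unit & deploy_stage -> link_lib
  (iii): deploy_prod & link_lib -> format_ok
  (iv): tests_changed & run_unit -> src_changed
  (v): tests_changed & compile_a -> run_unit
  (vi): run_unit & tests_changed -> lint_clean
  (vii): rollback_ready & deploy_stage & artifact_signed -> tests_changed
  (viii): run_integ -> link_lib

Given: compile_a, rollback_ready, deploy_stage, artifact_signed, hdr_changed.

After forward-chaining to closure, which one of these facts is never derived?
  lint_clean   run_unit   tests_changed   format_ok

Round 1 fires (vii), giving tests_changed.
Round 2 fires (v), giving run_unit.
Round 3 fires (ii), (iv), (vi), giving link_lib, src_changed, lint_clean.
Derived: tests_changed (round 1), run_unit (round 2), lint_clean (round 3). format_ok never appears in any round.

format_ok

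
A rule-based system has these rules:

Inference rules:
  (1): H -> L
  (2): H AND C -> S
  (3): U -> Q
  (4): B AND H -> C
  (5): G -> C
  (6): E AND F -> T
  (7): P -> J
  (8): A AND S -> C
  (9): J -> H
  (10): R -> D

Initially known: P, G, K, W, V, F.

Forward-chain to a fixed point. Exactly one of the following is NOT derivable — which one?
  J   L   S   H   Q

Round 1: (5) [G -> C]; (7) [P -> J]. New: C, J.
Round 2: (9) [J -> H]. New: H.
Round 3: (1) [H -> L]; (2) [H AND C -> S]. New: L, S.
Derived: S (round 3), L (round 3), H (round 2), J (round 1). Q never appears in any round.

Q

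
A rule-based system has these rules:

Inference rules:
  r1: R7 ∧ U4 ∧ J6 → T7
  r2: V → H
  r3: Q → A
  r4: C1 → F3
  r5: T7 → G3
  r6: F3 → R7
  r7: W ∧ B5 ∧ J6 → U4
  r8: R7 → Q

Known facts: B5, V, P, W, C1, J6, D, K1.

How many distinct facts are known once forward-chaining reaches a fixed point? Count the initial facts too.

16

Round 1: r2 [V → H]; r4 [C1 → F3]; r7 [W ∧ B5 ∧ J6 → U4]. New: H, F3, U4.
Round 2: r6 [F3 → R7]. New: R7.
Round 3: r1 [R7 ∧ U4 ∧ J6 → T7]; r8 [R7 → Q]. New: T7, Q.
Round 4: r3 [Q → A]; r5 [T7 → G3]. New: A, G3.
Closure: {A, B5, C1, D, F3, G3, H, J6, K1, P, Q, R7, T7, U4, V, W} — 16 facts.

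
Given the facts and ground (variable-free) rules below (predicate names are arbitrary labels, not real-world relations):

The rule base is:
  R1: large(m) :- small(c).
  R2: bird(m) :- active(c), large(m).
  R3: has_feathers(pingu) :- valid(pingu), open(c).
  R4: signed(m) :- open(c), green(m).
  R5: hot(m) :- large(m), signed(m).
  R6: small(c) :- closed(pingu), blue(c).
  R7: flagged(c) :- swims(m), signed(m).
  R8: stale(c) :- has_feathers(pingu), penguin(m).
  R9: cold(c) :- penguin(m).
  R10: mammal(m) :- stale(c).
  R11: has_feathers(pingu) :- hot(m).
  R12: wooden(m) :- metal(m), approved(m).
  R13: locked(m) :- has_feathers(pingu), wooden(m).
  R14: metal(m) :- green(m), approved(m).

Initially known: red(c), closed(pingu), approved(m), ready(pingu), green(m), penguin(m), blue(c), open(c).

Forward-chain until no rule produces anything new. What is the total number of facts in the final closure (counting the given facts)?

Round 1: R4 [signed(m) :- open(c), green(m).]; R6 [small(c) :- closed(pingu), blue(c).]; R9 [cold(c) :- penguin(m).]; R14 [metal(m) :- green(m), approved(m).]. Adds signed(m), small(c), cold(c), metal(m).
Round 2: R1 [large(m) :- small(c).]; R12 [wooden(m) :- metal(m), approved(m).]. Adds large(m), wooden(m).
Round 3: R5 [hot(m) :- large(m), signed(m).]. Adds hot(m).
Round 4: R11 [has_feathers(pingu) :- hot(m).]. Adds has_feathers(pingu).
Round 5: R8 [stale(c) :- has_feathers(pingu), penguin(m).]; R13 [locked(m) :- has_feathers(pingu), wooden(m).]. Adds stale(c), locked(m).
Round 6: R10 [mammal(m) :- stale(c).]. Adds mammal(m).
Closure: {approved(m), blue(c), closed(pingu), cold(c), green(m), has_feathers(pingu), hot(m), large(m), locked(m), mammal(m), metal(m), open(c), penguin(m), ready(pingu), red(c), signed(m), small(c), stale(c), wooden(m)} — 19 facts.

19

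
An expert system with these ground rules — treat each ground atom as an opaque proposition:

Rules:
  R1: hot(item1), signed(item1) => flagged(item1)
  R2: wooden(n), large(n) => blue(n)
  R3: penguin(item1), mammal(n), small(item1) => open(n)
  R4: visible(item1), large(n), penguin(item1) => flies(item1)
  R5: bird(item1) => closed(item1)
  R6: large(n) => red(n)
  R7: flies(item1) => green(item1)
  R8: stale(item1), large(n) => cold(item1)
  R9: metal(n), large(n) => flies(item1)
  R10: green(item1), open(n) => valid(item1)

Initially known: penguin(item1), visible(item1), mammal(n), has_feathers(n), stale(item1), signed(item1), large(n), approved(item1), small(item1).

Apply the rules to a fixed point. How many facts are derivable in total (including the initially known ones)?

15

Round 1 fires R3, R4, R6, R8, giving open(n), flies(item1), red(n), cold(item1).
Round 2 fires R7, giving green(item1).
Round 3 fires R10, giving valid(item1).
Closure: {approved(item1), cold(item1), flies(item1), green(item1), has_feathers(n), large(n), mammal(n), open(n), penguin(item1), red(n), signed(item1), small(item1), stale(item1), valid(item1), visible(item1)} — 15 facts.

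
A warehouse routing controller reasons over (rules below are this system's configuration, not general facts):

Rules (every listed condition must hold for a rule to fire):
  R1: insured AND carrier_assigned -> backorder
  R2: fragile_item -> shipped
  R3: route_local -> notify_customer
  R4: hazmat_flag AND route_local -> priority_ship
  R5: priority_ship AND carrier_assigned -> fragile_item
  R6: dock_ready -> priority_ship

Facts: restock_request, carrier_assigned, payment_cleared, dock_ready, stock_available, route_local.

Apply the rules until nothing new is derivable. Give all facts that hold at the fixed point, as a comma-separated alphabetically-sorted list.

carrier_assigned, dock_ready, fragile_item, notify_customer, payment_cleared, priority_ship, restock_request, route_local, shipped, stock_available

Round 1: R3 [route_local -> notify_customer]; R6 [dock_ready -> priority_ship]. Adds notify_customer, priority_ship.
Round 2: R5 [priority_ship AND carrier_assigned -> fragile_item]. Adds fragile_item.
Round 3: R2 [fragile_item -> shipped]. Adds shipped.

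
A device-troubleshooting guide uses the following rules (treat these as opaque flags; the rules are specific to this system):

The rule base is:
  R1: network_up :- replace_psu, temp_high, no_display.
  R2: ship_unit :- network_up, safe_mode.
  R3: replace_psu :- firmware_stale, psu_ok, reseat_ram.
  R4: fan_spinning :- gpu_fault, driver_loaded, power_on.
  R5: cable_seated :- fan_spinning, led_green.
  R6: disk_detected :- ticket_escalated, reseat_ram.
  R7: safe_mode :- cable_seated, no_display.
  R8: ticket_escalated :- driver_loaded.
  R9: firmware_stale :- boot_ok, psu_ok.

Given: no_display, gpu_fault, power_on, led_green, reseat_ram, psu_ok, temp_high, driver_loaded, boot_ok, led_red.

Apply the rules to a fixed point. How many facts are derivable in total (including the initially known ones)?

19

Round 1: R4 [fan_spinning :- gpu_fault, driver_loaded, power_on.]; R8 [ticket_escalated :- driver_loaded.]; R9 [firmware_stale :- boot_ok, psu_ok.]. New: fan_spinning, ticket_escalated, firmware_stale.
Round 2: R3 [replace_psu :- firmware_stale, psu_ok, reseat_ram.]; R5 [cable_seated :- fan_spinning, led_green.]; R6 [disk_detected :- ticket_escalated, reseat_ram.]. New: replace_psu, cable_seated, disk_detected.
Round 3: R1 [network_up :- replace_psu, temp_high, no_display.]; R7 [safe_mode :- cable_seated, no_display.]. New: network_up, safe_mode.
Round 4: R2 [ship_unit :- network_up, safe_mode.]. New: ship_unit.
Closure: {boot_ok, cable_seated, disk_detected, driver_loaded, fan_spinning, firmware_stale, gpu_fault, led_green, led_red, network_up, no_display, power_on, psu_ok, replace_psu, reseat_ram, safe_mode, ship_unit, temp_high, ticket_escalated} — 19 facts.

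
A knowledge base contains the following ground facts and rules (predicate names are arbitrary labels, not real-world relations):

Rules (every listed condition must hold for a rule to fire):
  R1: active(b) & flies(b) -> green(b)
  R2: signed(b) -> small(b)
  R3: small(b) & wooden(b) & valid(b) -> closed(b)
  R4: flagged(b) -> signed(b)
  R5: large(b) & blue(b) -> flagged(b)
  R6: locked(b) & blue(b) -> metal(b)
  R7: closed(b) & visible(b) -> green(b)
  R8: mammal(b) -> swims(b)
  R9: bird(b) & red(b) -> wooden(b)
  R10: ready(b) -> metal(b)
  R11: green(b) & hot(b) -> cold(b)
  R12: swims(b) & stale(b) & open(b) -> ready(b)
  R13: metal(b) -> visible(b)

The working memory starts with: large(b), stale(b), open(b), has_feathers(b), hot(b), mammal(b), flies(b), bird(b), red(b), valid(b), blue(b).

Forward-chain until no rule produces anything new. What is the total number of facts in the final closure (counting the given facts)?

Round 1 — R5, R8, R9, derive flagged(b), swims(b), wooden(b).
Round 2 — R4, R12, derive signed(b), ready(b).
Round 3 — R2, R10, derive small(b), metal(b).
Round 4 — R3, R13, derive closed(b), visible(b).
Round 5 — R7, derive green(b).
Round 6 — R11, derive cold(b).
Closure: {bird(b), blue(b), closed(b), cold(b), flagged(b), flies(b), green(b), has_feathers(b), hot(b), large(b), mammal(b), metal(b), open(b), ready(b), red(b), signed(b), small(b), stale(b), swims(b), valid(b), visible(b), wooden(b)} — 22 facts.

22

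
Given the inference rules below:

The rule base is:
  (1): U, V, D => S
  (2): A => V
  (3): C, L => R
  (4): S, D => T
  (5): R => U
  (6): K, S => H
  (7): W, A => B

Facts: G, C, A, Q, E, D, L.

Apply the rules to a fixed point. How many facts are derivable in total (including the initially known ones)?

[1] (2) [A => V]; (3) [C, L => R]. ⇒ new: V, R.
[2] (5) [R => U]. ⇒ new: U.
[3] (1) [U, V, D => S]. ⇒ new: S.
[4] (4) [S, D => T]. ⇒ new: T.
Closure: {A, C, D, E, G, L, Q, R, S, T, U, V} — 12 facts.

12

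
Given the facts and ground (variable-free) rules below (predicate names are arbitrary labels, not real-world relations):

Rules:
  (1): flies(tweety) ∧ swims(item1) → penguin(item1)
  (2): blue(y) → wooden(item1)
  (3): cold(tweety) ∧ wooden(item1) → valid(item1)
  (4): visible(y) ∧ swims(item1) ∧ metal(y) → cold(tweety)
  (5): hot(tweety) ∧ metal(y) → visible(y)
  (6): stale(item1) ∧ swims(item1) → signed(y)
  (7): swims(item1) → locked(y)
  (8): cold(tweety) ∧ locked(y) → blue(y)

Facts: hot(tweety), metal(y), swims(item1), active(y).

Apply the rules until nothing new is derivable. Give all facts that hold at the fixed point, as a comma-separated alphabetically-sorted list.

Round 1: (5) [hot(tweety) ∧ metal(y) → visible(y)]; (7) [swims(item1) → locked(y)]. Adds visible(y), locked(y).
Round 2: (4) [visible(y) ∧ swims(item1) ∧ metal(y) → cold(tweety)]. Adds cold(tweety).
Round 3: (8) [cold(tweety) ∧ locked(y) → blue(y)]. Adds blue(y).
Round 4: (2) [blue(y) → wooden(item1)]. Adds wooden(item1).
Round 5: (3) [cold(tweety) ∧ wooden(item1) → valid(item1)]. Adds valid(item1).

active(y), blue(y), cold(tweety), hot(tweety), locked(y), metal(y), swims(item1), valid(item1), visible(y), wooden(item1)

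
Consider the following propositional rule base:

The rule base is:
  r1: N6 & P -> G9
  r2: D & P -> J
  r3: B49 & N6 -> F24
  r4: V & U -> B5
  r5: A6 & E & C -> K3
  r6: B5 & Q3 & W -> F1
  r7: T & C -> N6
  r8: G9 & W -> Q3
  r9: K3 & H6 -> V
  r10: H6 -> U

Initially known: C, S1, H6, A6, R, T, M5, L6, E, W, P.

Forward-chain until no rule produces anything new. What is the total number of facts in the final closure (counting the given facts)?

19

Round 1: r5 [A6 & E & C -> K3]; r7 [T & C -> N6]; r10 [H6 -> U]. New: K3, N6, U.
Round 2: r1 [N6 & P -> G9]; r9 [K3 & H6 -> V]. New: G9, V.
Round 3: r4 [V & U -> B5]; r8 [G9 & W -> Q3]. New: B5, Q3.
Round 4: r6 [B5 & Q3 & W -> F1]. New: F1.
Closure: {A6, B5, C, E, F1, G9, H6, K3, L6, M5, N6, P, Q3, R, S1, T, U, V, W} — 19 facts.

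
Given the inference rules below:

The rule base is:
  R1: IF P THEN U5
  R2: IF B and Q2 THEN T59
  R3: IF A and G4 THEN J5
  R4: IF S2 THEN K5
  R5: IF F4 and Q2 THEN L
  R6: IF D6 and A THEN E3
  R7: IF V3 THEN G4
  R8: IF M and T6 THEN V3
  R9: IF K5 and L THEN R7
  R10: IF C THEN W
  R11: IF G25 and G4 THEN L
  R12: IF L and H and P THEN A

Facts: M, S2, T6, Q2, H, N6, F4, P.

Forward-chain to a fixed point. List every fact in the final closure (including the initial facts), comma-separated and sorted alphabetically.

Round 1: R1 [IF P THEN U5]; R4 [IF S2 THEN K5]; R5 [IF F4 and Q2 THEN L]; R8 [IF M and T6 THEN V3]. New: U5, K5, L, V3.
Round 2: R7 [IF V3 THEN G4]; R9 [IF K5 and L THEN R7]; R12 [IF L and H and P THEN A]. New: G4, R7, A.
Round 3: R3 [IF A and G4 THEN J5]. New: J5.

A, F4, G4, H, J5, K5, L, M, N6, P, Q2, R7, S2, T6, U5, V3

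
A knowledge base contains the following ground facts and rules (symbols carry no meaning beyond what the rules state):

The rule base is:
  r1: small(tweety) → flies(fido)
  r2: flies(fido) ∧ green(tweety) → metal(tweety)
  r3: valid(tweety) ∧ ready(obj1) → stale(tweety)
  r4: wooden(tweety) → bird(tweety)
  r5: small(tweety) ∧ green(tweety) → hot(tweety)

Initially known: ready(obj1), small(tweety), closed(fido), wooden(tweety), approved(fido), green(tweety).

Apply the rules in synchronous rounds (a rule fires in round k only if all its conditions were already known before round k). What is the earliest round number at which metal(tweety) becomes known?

[1] r1 [small(tweety) → flies(fido)]; r4 [wooden(tweety) → bird(tweety)]; r5 [small(tweety) ∧ green(tweety) → hot(tweety)]. ⇒ new: flies(fido), bird(tweety), hot(tweety).
[2] r2 [flies(fido) ∧ green(tweety) → metal(tweety)]. ⇒ new: metal(tweety).
metal(tweety) first appears in round 2.

2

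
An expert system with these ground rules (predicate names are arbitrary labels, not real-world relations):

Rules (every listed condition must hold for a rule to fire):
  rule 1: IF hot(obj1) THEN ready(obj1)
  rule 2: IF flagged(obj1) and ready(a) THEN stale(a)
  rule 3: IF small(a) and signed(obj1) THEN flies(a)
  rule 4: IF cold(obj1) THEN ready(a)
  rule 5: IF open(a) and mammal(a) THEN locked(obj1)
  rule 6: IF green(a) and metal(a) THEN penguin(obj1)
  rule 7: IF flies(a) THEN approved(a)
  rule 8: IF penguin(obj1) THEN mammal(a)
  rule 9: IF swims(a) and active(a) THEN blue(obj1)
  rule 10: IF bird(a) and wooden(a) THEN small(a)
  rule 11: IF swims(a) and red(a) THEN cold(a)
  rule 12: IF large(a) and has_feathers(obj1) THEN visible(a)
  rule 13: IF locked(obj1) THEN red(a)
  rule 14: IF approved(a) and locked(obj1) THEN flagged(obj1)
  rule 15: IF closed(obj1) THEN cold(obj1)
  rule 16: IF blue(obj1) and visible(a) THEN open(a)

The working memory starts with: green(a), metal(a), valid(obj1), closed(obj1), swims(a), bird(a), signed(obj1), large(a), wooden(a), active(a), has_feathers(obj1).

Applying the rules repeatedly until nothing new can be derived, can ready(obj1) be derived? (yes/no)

Round 1: rule 6 [IF green(a) and metal(a) THEN penguin(obj1)]; rule 9 [IF swims(a) and active(a) THEN blue(obj1)]; rule 10 [IF bird(a) and wooden(a) THEN small(a)]; rule 12 [IF large(a) and has_feathers(obj1) THEN visible(a)]; rule 15 [IF closed(obj1) THEN cold(obj1)]. Adds penguin(obj1), blue(obj1), small(a), visible(a), cold(obj1).
Round 2: rule 3 [IF small(a) and signed(obj1) THEN flies(a)]; rule 4 [IF cold(obj1) THEN ready(a)]; rule 8 [IF penguin(obj1) THEN mammal(a)]; rule 16 [IF blue(obj1) and visible(a) THEN open(a)]. Adds flies(a), ready(a), mammal(a), open(a).
Round 3: rule 5 [IF open(a) and mammal(a) THEN locked(obj1)]; rule 7 [IF flies(a) THEN approved(a)]. Adds locked(obj1), approved(a).
Round 4: rule 13 [IF locked(obj1) THEN red(a)]; rule 14 [IF approved(a) and locked(obj1) THEN flagged(obj1)]. Adds red(a), flagged(obj1).
Round 5: rule 2 [IF flagged(obj1) and ready(a) THEN stale(a)]; rule 11 [IF swims(a) and red(a) THEN cold(a)]. Adds stale(a), cold(a).
Fixed point reached. ready(obj1) is concluded only by rule 1; rule 1 needs hot(obj1) (never derived).

no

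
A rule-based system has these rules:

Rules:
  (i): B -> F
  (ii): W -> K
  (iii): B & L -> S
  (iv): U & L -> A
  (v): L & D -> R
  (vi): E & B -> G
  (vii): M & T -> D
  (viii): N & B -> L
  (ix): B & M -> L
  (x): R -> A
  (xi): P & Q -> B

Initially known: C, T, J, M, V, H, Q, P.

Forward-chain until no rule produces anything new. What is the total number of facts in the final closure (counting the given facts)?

Round 1: (vii) [M & T -> D]; (xi) [P & Q -> B]. New: D, B.
Round 2: (i) [B -> F]; (ix) [B & M -> L]. New: F, L.
Round 3: (iii) [B & L -> S]; (v) [L & D -> R]. New: S, R.
Round 4: (x) [R -> A]. New: A.
Closure: {A, B, C, D, F, H, J, L, M, P, Q, R, S, T, V} — 15 facts.

15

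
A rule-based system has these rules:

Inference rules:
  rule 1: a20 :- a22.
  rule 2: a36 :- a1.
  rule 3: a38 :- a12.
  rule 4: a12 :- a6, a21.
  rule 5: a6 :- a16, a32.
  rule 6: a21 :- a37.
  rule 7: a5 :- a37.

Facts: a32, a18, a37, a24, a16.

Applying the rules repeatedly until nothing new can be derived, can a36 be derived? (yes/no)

no

Round 1 — rule 5, rule 6, rule 7, derive a6, a21, a5.
Round 2 — rule 4, derive a12.
Round 3 — rule 3, derive a38.
Fixed point reached. a36 is concluded only by rule 2; rule 2 needs a1 (never derived).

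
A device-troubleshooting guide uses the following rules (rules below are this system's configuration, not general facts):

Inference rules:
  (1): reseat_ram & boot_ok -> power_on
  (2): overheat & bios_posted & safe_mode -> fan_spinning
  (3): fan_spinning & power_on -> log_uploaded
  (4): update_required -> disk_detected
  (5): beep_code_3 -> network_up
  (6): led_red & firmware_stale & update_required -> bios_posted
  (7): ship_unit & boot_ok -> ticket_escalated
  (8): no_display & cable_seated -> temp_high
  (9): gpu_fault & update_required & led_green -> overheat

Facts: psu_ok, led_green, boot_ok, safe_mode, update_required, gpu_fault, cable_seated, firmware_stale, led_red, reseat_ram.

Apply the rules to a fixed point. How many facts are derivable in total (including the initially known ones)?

[1] (1) [reseat_ram & boot_ok -> power_on]; (4) [update_required -> disk_detected]; (6) [led_red & firmware_stale & update_required -> bios_posted]; (9) [gpu_fault & update_required & led_green -> overheat]. ⇒ new: power_on, disk_detected, bios_posted, overheat.
[2] (2) [overheat & bios_posted & safe_mode -> fan_spinning]. ⇒ new: fan_spinning.
[3] (3) [fan_spinning & power_on -> log_uploaded]. ⇒ new: log_uploaded.
Closure: {bios_posted, boot_ok, cable_seated, disk_detected, fan_spinning, firmware_stale, gpu_fault, led_green, led_red, log_uploaded, overheat, power_on, psu_ok, reseat_ram, safe_mode, update_required} — 16 facts.

16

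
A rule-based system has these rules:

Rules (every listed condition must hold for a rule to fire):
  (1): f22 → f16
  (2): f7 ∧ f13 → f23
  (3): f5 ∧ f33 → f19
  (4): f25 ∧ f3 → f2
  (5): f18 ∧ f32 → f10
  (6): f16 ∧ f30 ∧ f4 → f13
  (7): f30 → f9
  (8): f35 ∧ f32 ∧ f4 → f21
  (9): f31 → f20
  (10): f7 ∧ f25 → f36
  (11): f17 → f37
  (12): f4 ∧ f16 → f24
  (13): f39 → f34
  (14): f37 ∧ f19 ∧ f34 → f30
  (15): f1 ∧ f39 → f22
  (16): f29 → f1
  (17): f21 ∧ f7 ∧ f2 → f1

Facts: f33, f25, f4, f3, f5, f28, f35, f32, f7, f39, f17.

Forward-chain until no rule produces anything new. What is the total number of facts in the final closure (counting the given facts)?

Round 1 fires (3), (4), (8), (10), (11), (13), giving f19, f2, f21, f36, f37, f34.
Round 2 fires (14), (17), giving f30, f1.
Round 3 fires (7), (15), giving f9, f22.
Round 4 fires (1), giving f16.
Round 5 fires (6), (12), giving f13, f24.
Round 6 fires (2), giving f23.
Closure: {f1, f13, f16, f17, f19, f2, f21, f22, f23, f24, f25, f28, f3, f30, f32, f33, f34, f35, f36, f37, f39, f4, f5, f7, f9} — 25 facts.

25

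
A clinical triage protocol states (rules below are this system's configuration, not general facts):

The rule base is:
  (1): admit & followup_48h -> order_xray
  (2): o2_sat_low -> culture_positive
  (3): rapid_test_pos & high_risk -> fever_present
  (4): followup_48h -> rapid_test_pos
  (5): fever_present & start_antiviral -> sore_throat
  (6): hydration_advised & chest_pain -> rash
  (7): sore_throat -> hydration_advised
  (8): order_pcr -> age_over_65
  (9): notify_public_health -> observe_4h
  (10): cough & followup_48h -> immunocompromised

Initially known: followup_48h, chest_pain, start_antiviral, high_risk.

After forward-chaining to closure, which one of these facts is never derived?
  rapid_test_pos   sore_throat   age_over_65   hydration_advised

Round 1 — (4), derive rapid_test_pos.
Round 2 — (3), derive fever_present.
Round 3 — (5), derive sore_throat.
Round 4 — (7), derive hydration_advised.
Round 5 — (6), derive rash.
Derived: sore_throat (round 3), rapid_test_pos (round 1), hydration_advised (round 4). age_over_65 never appears in any round.

age_over_65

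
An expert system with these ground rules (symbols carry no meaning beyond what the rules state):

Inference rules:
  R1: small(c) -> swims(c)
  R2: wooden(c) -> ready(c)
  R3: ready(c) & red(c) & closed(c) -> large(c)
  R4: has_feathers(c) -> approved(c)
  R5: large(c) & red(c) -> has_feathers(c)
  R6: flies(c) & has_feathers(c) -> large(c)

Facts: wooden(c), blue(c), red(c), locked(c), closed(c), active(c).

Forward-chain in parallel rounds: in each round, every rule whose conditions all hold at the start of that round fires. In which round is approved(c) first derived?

[1] R2 [wooden(c) -> ready(c)]. ⇒ new: ready(c).
[2] R3 [ready(c) & red(c) & closed(c) -> large(c)]. ⇒ new: large(c).
[3] R5 [large(c) & red(c) -> has_feathers(c)]. ⇒ new: has_feathers(c).
[4] R4 [has_feathers(c) -> approved(c)]. ⇒ new: approved(c).
approved(c) first appears in round 4.

4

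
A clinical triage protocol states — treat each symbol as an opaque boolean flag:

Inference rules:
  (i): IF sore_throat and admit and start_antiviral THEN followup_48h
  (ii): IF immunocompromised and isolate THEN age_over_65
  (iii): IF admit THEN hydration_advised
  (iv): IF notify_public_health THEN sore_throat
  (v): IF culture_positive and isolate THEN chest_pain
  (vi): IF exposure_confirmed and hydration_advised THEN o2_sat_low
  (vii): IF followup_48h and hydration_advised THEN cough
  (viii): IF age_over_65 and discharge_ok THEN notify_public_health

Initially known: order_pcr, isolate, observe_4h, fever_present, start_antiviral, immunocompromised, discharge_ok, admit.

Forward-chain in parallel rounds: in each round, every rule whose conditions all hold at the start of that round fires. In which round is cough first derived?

Round 1 — (ii), (iii), derive age_over_65, hydration_advised.
Round 2 — (viii), derive notify_public_health.
Round 3 — (iv), derive sore_throat.
Round 4 — (i), derive followup_48h.
Round 5 — (vii), derive cough.
cough first appears in round 5.

5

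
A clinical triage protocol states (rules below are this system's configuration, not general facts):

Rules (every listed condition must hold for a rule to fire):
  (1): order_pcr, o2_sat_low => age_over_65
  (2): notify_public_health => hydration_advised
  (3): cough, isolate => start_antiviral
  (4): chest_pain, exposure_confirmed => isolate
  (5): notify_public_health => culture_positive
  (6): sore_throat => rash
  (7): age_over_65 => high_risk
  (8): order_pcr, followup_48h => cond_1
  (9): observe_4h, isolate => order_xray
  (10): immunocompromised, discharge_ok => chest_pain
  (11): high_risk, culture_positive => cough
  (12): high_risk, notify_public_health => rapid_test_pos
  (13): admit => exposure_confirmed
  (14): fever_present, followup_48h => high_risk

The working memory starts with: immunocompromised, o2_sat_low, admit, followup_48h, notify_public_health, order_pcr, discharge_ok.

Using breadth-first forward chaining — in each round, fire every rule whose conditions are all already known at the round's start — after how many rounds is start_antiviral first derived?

4

Round 1 fires (1), (2), (5), (8), (10), (13), giving age_over_65, hydration_advised, culture_positive, cond_1, chest_pain, exposure_confirmed.
Round 2 fires (4), (7), giving isolate, high_risk.
Round 3 fires (11), (12), giving cough, rapid_test_pos.
Round 4 fires (3), giving start_antiviral.
start_antiviral first appears in round 4.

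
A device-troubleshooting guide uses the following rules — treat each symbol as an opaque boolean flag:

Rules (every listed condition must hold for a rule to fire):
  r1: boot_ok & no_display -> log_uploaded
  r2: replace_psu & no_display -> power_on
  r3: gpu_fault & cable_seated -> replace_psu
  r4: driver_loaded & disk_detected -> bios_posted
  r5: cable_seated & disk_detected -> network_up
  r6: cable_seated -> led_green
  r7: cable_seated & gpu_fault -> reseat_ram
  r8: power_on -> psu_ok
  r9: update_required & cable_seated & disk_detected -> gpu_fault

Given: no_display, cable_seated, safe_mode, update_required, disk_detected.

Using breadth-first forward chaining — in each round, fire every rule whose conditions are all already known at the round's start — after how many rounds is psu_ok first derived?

Round 1: r5 [cable_seated & disk_detected -> network_up]; r6 [cable_seated -> led_green]; r9 [update_required & cable_seated & disk_detected -> gpu_fault]. Adds network_up, led_green, gpu_fault.
Round 2: r3 [gpu_fault & cable_seated -> replace_psu]; r7 [cable_seated & gpu_fault -> reseat_ram]. Adds replace_psu, reseat_ram.
Round 3: r2 [replace_psu & no_display -> power_on]. Adds power_on.
Round 4: r8 [power_on -> psu_ok]. Adds psu_ok.
psu_ok first appears in round 4.

4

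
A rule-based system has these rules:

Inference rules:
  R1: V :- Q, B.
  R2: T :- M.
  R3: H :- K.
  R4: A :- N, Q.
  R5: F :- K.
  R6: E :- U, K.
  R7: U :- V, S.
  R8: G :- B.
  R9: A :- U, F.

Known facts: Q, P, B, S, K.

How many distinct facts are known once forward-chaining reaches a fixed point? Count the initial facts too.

12

Round 1 — R1, R3, R5, R8, derive V, H, F, G.
Round 2 — R7, derive U.
Round 3 — R6, R9, derive E, A.
Closure: {A, B, E, F, G, H, K, P, Q, S, U, V} — 12 facts.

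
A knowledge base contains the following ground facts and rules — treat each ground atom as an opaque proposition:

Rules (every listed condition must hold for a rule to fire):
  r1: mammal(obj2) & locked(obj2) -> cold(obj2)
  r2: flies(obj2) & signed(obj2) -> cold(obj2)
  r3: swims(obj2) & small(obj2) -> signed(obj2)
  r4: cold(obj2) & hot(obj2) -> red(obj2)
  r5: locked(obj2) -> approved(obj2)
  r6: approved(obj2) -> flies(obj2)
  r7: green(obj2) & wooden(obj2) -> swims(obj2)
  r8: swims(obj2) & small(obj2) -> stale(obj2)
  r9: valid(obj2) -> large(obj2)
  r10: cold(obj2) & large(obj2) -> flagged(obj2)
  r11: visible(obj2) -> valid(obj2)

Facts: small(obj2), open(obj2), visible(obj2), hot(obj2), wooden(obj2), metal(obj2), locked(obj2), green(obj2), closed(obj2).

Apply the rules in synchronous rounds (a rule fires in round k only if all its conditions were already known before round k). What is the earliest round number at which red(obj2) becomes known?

[1] r5 [locked(obj2) -> approved(obj2)]; r7 [green(obj2) & wooden(obj2) -> swims(obj2)]; r11 [visible(obj2) -> valid(obj2)]. ⇒ new: approved(obj2), swims(obj2), valid(obj2).
[2] r3 [swims(obj2) & small(obj2) -> signed(obj2)]; r6 [approved(obj2) -> flies(obj2)]; r8 [swims(obj2) & small(obj2) -> stale(obj2)]; r9 [valid(obj2) -> large(obj2)]. ⇒ new: signed(obj2), flies(obj2), stale(obj2), large(obj2).
[3] r2 [flies(obj2) & signed(obj2) -> cold(obj2)]. ⇒ new: cold(obj2).
[4] r4 [cold(obj2) & hot(obj2) -> red(obj2)]; r10 [cold(obj2) & large(obj2) -> flagged(obj2)]. ⇒ new: red(obj2), flagged(obj2).
red(obj2) first appears in round 4.

4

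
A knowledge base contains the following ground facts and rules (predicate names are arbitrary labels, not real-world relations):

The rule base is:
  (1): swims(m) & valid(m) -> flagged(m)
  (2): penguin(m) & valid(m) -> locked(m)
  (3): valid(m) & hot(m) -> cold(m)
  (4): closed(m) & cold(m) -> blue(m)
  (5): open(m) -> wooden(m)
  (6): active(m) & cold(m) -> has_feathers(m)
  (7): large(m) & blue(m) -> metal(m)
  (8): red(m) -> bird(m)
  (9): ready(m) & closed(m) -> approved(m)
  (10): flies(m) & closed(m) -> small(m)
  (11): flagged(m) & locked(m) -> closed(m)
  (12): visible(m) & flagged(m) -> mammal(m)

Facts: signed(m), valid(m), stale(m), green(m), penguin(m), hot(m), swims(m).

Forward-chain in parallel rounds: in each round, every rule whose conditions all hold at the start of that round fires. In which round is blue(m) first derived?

Round 1: (1) [swims(m) & valid(m) -> flagged(m)]; (2) [penguin(m) & valid(m) -> locked(m)]; (3) [valid(m) & hot(m) -> cold(m)]. New: flagged(m), locked(m), cold(m).
Round 2: (11) [flagged(m) & locked(m) -> closed(m)]. New: closed(m).
Round 3: (4) [closed(m) & cold(m) -> blue(m)]. New: blue(m).
blue(m) first appears in round 3.

3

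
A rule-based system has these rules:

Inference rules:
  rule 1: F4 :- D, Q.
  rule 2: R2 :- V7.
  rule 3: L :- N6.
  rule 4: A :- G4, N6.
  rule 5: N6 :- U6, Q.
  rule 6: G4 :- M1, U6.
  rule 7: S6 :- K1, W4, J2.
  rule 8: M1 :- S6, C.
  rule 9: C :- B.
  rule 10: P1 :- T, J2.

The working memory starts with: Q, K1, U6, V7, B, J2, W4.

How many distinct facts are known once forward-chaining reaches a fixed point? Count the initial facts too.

Round 1: rule 2 [R2 :- V7.]; rule 5 [N6 :- U6, Q.]; rule 7 [S6 :- K1, W4, J2.]; rule 9 [C :- B.]. New: R2, N6, S6, C.
Round 2: rule 3 [L :- N6.]; rule 8 [M1 :- S6, C.]. New: L, M1.
Round 3: rule 6 [G4 :- M1, U6.]. New: G4.
Round 4: rule 4 [A :- G4, N6.]. New: A.
Closure: {A, B, C, G4, J2, K1, L, M1, N6, Q, R2, S6, U6, V7, W4} — 15 facts.

15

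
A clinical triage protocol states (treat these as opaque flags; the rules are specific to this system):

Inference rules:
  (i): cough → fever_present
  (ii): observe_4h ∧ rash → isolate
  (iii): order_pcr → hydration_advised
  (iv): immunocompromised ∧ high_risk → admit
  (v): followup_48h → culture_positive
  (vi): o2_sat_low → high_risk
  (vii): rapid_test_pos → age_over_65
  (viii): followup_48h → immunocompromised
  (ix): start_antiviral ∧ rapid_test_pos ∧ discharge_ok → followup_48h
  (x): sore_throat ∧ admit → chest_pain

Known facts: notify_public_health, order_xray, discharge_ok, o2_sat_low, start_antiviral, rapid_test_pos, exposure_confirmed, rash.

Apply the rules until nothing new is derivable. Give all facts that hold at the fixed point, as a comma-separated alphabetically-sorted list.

admit, age_over_65, culture_positive, discharge_ok, exposure_confirmed, followup_48h, high_risk, immunocompromised, notify_public_health, o2_sat_low, order_xray, rapid_test_pos, rash, start_antiviral

Round 1: (vi) [o2_sat_low → high_risk]; (vii) [rapid_test_pos → age_over_65]; (ix) [start_antiviral ∧ rapid_test_pos ∧ discharge_ok → followup_48h]. Adds high_risk, age_over_65, followup_48h.
Round 2: (v) [followup_48h → culture_positive]; (viii) [followup_48h → immunocompromised]. Adds culture_positive, immunocompromised.
Round 3: (iv) [immunocompromised ∧ high_risk → admit]. Adds admit.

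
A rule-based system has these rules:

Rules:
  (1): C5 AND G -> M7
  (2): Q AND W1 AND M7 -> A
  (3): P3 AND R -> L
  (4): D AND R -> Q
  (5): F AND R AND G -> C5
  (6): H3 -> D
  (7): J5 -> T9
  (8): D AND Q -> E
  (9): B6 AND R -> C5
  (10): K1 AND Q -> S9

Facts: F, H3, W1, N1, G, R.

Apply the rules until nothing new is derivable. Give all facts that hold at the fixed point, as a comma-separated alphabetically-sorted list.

Round 1 — (5), (6), derive C5, D.
Round 2 — (1), (4), derive M7, Q.
Round 3 — (2), (8), derive A, E.

A, C5, D, E, F, G, H3, M7, N1, Q, R, W1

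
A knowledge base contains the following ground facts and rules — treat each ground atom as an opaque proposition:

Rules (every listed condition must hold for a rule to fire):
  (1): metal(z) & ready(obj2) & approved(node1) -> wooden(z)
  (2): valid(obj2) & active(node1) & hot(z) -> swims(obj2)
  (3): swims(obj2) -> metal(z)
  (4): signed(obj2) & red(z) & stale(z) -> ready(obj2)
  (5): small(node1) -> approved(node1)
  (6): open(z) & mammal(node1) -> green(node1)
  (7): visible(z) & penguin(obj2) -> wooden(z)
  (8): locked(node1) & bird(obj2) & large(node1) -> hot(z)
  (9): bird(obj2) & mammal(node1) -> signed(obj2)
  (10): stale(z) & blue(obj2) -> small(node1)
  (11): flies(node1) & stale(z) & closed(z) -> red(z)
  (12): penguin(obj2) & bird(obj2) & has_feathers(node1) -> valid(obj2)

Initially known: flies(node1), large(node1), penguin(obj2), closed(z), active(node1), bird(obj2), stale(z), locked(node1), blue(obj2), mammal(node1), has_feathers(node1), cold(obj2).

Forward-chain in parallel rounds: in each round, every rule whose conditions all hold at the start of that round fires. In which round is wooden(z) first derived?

Round 1 — (8), (9), (10), (11), (12), derive hot(z), signed(obj2), small(node1), red(z), valid(obj2).
Round 2 — (2), (4), (5), derive swims(obj2), ready(obj2), approved(node1).
Round 3 — (3), derive metal(z).
Round 4 — (1), derive wooden(z).
wooden(z) first appears in round 4.

4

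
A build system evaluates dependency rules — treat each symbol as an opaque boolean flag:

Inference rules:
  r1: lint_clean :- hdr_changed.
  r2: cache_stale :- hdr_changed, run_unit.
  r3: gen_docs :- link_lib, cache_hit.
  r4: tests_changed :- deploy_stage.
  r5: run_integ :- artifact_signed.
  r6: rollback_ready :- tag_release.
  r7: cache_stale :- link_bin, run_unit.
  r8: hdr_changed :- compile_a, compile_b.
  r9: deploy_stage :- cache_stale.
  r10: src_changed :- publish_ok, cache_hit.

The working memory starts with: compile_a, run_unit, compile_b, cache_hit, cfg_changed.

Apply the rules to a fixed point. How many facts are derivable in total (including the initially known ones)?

Round 1: r8 [hdr_changed :- compile_a, compile_b.]. Adds hdr_changed.
Round 2: r1 [lint_clean :- hdr_changed.]; r2 [cache_stale :- hdr_changed, run_unit.]. Adds lint_clean, cache_stale.
Round 3: r9 [deploy_stage :- cache_stale.]. Adds deploy_stage.
Round 4: r4 [tests_changed :- deploy_stage.]. Adds tests_changed.
Closure: {cache_hit, cache_stale, cfg_changed, compile_a, compile_b, deploy_stage, hdr_changed, lint_clean, run_unit, tests_changed} — 10 facts.

10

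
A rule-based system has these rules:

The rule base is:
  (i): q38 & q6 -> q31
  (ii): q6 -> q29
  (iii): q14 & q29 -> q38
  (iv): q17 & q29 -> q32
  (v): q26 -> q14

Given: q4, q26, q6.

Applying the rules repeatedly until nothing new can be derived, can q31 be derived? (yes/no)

[1] (ii) [q6 -> q29]; (v) [q26 -> q14]. ⇒ new: q29, q14.
[2] (iii) [q14 & q29 -> q38]. ⇒ new: q38.
[3] (i) [q38 & q6 -> q31]. ⇒ new: q31.
q31 appears in round 3, so it is derivable.

yes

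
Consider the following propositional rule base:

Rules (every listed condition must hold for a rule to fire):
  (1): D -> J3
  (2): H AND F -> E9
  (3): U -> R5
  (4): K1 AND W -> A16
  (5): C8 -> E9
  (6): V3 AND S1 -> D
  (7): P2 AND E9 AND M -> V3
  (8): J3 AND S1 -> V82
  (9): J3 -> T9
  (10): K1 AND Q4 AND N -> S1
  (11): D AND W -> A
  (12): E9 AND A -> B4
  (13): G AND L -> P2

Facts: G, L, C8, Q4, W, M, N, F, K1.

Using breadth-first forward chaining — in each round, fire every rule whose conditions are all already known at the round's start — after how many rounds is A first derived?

4

Round 1 fires (4), (5), (10), (13), giving A16, E9, S1, P2.
Round 2 fires (7), giving V3.
Round 3 fires (6), giving D.
Round 4 fires (1), (11), giving J3, A.
A first appears in round 4.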